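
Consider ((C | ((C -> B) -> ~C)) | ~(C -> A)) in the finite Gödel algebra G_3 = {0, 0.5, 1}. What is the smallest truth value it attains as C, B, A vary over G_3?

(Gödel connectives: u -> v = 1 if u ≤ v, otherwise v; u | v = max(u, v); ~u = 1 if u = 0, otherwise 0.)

The minimum is attained at C = 0.5, B = 0.5, A = 0.5:
  (C -> B): 0.5 ≤ 0.5, so result = 1
  ~C: Gödel ¬ of 0.5 = 0 (operand ≠ 0)
  ((C -> B) -> ~C): 1 > 0, so result = 0
  (C | ((C -> B) -> ~C)) = max(0.5, 0) = 0.5
  (C -> A): 0.5 ≤ 0.5, so result = 1
  ~(C -> A): Gödel ¬ of 1 = 0 (operand ≠ 0)
  ((C | ((C -> B) -> ~C)) | ~(C -> A)) = max(0.5, 0) = 0.5
Checking all 27 assignments confirms none give a value below 0.50.

0.50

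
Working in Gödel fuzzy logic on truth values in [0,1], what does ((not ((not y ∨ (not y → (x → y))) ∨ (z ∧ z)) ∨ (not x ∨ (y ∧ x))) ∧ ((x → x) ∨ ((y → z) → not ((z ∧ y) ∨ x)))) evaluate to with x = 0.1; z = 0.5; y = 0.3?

not y: Gödel ¬ of 0.3 = 0 (operand ≠ 0)
not y: Gödel ¬ of 0.3 = 0 (operand ≠ 0)
(x → y): 0.1 ≤ 0.3, so result = 1
(not y → (x → y)): 0 ≤ 1, so result = 1
(not y ∨ (not y → (x → y))) = max(0, 1) = 1
(z ∧ z) = min(0.5, 0.5) = 0.5
((not y ∨ (not y → (x → y))) ∨ (z ∧ z)) = max(1, 0.5) = 1
not ((not y ∨ (not y → (x → y))) ∨ (z ∧ z)): Gödel ¬ of 1 = 0 (operand ≠ 0)
not x: Gödel ¬ of 0.1 = 0 (operand ≠ 0)
(y ∧ x) = min(0.3, 0.1) = 0.1
(not x ∨ (y ∧ x)) = max(0, 0.1) = 0.1
(not ((not y ∨ (not y → (x → y))) ∨ (z ∧ z)) ∨ (not x ∨ (y ∧ x))) = max(0, 0.1) = 0.1
(x → x): 0.1 ≤ 0.1, so result = 1
(y → z): 0.3 ≤ 0.5, so result = 1
(z ∧ y) = min(0.5, 0.3) = 0.3
((z ∧ y) ∨ x) = max(0.3, 0.1) = 0.3
not ((z ∧ y) ∨ x): Gödel ¬ of 0.3 = 0 (operand ≠ 0)
((y → z) → not ((z ∧ y) ∨ x)): 1 > 0, so result = 0
((x → x) ∨ ((y → z) → not ((z ∧ y) ∨ x))) = max(1, 0) = 1
((not ((not y ∨ (not y → (x → y))) ∨ (z ∧ z)) ∨ (not x ∨ (y ∧ x))) ∧ ((x → x) ∨ ((y → z) → not ((z ∧ y) ∨ x)))) = min(0.1, 1) = 0.1

0.10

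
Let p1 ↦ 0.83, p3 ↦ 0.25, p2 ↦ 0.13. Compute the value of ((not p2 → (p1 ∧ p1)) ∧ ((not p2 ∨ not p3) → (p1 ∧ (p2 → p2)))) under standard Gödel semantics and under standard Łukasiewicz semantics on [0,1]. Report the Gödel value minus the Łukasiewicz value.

0.04

Gödel evaluation:
  not p2: Gödel ¬ of 0.13 = 0 (operand ≠ 0)
  (p1 ∧ p1) = min(0.83, 0.83) = 0.83
  (not p2 → (p1 ∧ p1)): 0 ≤ 0.83, so result = 1
  not p2: Gödel ¬ of 0.13 = 0 (operand ≠ 0)
  not p3: Gödel ¬ of 0.25 = 0 (operand ≠ 0)
  (not p2 ∨ not p3) = max(0, 0) = 0
  (p2 → p2): 0.13 ≤ 0.13, so result = 1
  (p1 ∧ (p2 → p2)) = min(0.83, 1) = 0.83
  ((not p2 ∨ not p3) → (p1 ∧ (p2 → p2))): 0 ≤ 0.83, so result = 1
  ((not p2 → (p1 ∧ p1)) ∧ ((not p2 ∨ not p3) → (p1 ∧ (p2 → p2)))) = min(1, 1) = 1
  Gödel value = 1
Łukasiewicz evaluation:
  not p2: Łukasiewicz ¬ gives 1 − 0.13 = 0.87
  (p1 ∧ p1) = min(0.83, 0.83) = 0.83
  (not p2 → (p1 ∧ p1)): min(1, 1 − 0.87 + 0.83) = 0.96
  not p2: Łukasiewicz ¬ gives 1 − 0.13 = 0.87
  not p3: Łukasiewicz ¬ gives 1 − 0.25 = 0.75
  (not p2 ∨ not p3) = max(0.87, 0.75) = 0.87
  (p2 → p2): min(1, 1 − 0.13 + 0.13) = 1
  (p1 ∧ (p2 → p2)) = min(0.83, 1) = 0.83
  ((not p2 ∨ not p3) → (p1 ∧ (p2 → p2))): min(1, 1 − 0.87 + 0.83) = 0.96
  ((not p2 → (p1 ∧ p1)) ∧ ((not p2 ∨ not p3) → (p1 ∧ (p2 → p2)))) = min(0.96, 0.96) = 0.96
  Łukasiewicz value = 0.96
Difference: 1 − 0.96 = 0.04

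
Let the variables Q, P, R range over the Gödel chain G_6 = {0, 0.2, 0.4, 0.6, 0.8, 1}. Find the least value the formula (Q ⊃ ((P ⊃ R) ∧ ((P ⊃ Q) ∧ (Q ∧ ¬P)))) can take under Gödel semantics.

The minimum is attained at Q = 0.2, P = 0.2, R = 0:
  (P ⊃ R): 0.2 > 0, so result = 0
  (P ⊃ Q): 0.2 ≤ 0.2, so result = 1
  ¬P: Gödel ¬ of 0.2 = 0 (operand ≠ 0)
  (Q ∧ ¬P) = min(0.2, 0) = 0
  ((P ⊃ Q) ∧ (Q ∧ ¬P)) = min(1, 0) = 0
  ((P ⊃ R) ∧ ((P ⊃ Q) ∧ (Q ∧ ¬P))) = min(0, 0) = 0
  (Q ⊃ ((P ⊃ R) ∧ ((P ⊃ Q) ∧ (Q ∧ ¬P)))): 0.2 > 0, so result = 0
Checking all 216 assignments confirms none give a value below 0.00.

0.00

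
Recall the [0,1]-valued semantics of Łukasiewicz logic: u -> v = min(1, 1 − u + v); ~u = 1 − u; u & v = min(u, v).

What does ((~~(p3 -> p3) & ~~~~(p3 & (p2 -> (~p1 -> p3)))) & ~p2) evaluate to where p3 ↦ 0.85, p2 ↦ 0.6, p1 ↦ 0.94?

0.40

(p3 -> p3): min(1, 1 − 0.85 + 0.85) = 1
~(p3 -> p3): Łukasiewicz ¬ gives 1 − 1 = 0
~~(p3 -> p3): Łukasiewicz ¬ gives 1 − 0 = 1
~p1: Łukasiewicz ¬ gives 1 − 0.94 = 0.06
(~p1 -> p3): min(1, 1 − 0.06 + 0.85) = 1
(p2 -> (~p1 -> p3)): min(1, 1 − 0.6 + 1) = 1
(p3 & (p2 -> (~p1 -> p3))) = min(0.85, 1) = 0.85
~(p3 & (p2 -> (~p1 -> p3))): Łukasiewicz ¬ gives 1 − 0.85 = 0.15
~~(p3 & (p2 -> (~p1 -> p3))): Łukasiewicz ¬ gives 1 − 0.15 = 0.85
~~~(p3 & (p2 -> (~p1 -> p3))): Łukasiewicz ¬ gives 1 − 0.85 = 0.15
~~~~(p3 & (p2 -> (~p1 -> p3))): Łukasiewicz ¬ gives 1 − 0.15 = 0.85
(~~(p3 -> p3) & ~~~~(p3 & (p2 -> (~p1 -> p3)))) = min(1, 0.85) = 0.85
~p2: Łukasiewicz ¬ gives 1 − 0.6 = 0.4
((~~(p3 -> p3) & ~~~~(p3 & (p2 -> (~p1 -> p3)))) & ~p2) = min(0.85, 0.4) = 0.4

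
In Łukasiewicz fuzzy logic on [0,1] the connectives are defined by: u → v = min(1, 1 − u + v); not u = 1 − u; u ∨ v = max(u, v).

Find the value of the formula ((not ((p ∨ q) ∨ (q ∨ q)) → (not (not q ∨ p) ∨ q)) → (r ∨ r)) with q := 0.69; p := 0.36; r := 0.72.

0.72

(p ∨ q) = max(0.36, 0.69) = 0.69
(q ∨ q) = max(0.69, 0.69) = 0.69
((p ∨ q) ∨ (q ∨ q)) = max(0.69, 0.69) = 0.69
not ((p ∨ q) ∨ (q ∨ q)): Łukasiewicz ¬ gives 1 − 0.69 = 0.31
not q: Łukasiewicz ¬ gives 1 − 0.69 = 0.31
(not q ∨ p) = max(0.31, 0.36) = 0.36
not (not q ∨ p): Łukasiewicz ¬ gives 1 − 0.36 = 0.64
(not (not q ∨ p) ∨ q) = max(0.64, 0.69) = 0.69
(not ((p ∨ q) ∨ (q ∨ q)) → (not (not q ∨ p) ∨ q)): min(1, 1 − 0.31 + 0.69) = 1
(r ∨ r) = max(0.72, 0.72) = 0.72
((not ((p ∨ q) ∨ (q ∨ q)) → (not (not q ∨ p) ∨ q)) → (r ∨ r)): min(1, 1 − 1 + 0.72) = 0.72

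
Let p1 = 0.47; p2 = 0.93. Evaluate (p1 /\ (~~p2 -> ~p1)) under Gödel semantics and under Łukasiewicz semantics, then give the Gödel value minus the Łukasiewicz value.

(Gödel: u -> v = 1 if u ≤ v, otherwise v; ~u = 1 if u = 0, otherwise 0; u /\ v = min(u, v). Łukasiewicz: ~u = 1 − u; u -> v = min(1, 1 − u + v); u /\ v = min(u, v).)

Gödel evaluation:
  ~p2: Gödel ¬ of 0.93 = 0 (operand ≠ 0)
  ~~p2: Gödel ¬ of 0 = 1 (operand is 0)
  ~p1: Gödel ¬ of 0.47 = 0 (operand ≠ 0)
  (~~p2 -> ~p1): 1 > 0, so result = 0
  (p1 /\ (~~p2 -> ~p1)) = min(0.47, 0) = 0
  Gödel value = 0
Łukasiewicz evaluation:
  ~p2: Łukasiewicz ¬ gives 1 − 0.93 = 0.07
  ~~p2: Łukasiewicz ¬ gives 1 − 0.07 = 0.93
  ~p1: Łukasiewicz ¬ gives 1 − 0.47 = 0.53
  (~~p2 -> ~p1): min(1, 1 − 0.93 + 0.53) = 0.6
  (p1 /\ (~~p2 -> ~p1)) = min(0.47, 0.6) = 0.47
  Łukasiewicz value = 0.47
Difference: 0 − 0.47 = -0.47

-0.47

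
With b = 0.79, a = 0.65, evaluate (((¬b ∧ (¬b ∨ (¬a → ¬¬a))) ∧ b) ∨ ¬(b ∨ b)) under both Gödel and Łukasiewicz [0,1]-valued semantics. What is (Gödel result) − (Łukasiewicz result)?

Gödel evaluation:
  ¬b: Gödel ¬ of 0.79 = 0 (operand ≠ 0)
  ¬b: Gödel ¬ of 0.79 = 0 (operand ≠ 0)
  ¬a: Gödel ¬ of 0.65 = 0 (operand ≠ 0)
  ¬a: Gödel ¬ of 0.65 = 0 (operand ≠ 0)
  ¬¬a: Gödel ¬ of 0 = 1 (operand is 0)
  (¬a → ¬¬a): 0 ≤ 1, so result = 1
  (¬b ∨ (¬a → ¬¬a)) = max(0, 1) = 1
  (¬b ∧ (¬b ∨ (¬a → ¬¬a))) = min(0, 1) = 0
  ((¬b ∧ (¬b ∨ (¬a → ¬¬a))) ∧ b) = min(0, 0.79) = 0
  (b ∨ b) = max(0.79, 0.79) = 0.79
  ¬(b ∨ b): Gödel ¬ of 0.79 = 0 (operand ≠ 0)
  (((¬b ∧ (¬b ∨ (¬a → ¬¬a))) ∧ b) ∨ ¬(b ∨ b)) = max(0, 0) = 0
  Gödel value = 0
Łukasiewicz evaluation:
  ¬b: Łukasiewicz ¬ gives 1 − 0.79 = 0.21
  ¬b: Łukasiewicz ¬ gives 1 − 0.79 = 0.21
  ¬a: Łukasiewicz ¬ gives 1 − 0.65 = 0.35
  ¬a: Łukasiewicz ¬ gives 1 − 0.65 = 0.35
  ¬¬a: Łukasiewicz ¬ gives 1 − 0.35 = 0.65
  (¬a → ¬¬a): min(1, 1 − 0.35 + 0.65) = 1
  (¬b ∨ (¬a → ¬¬a)) = max(0.21, 1) = 1
  (¬b ∧ (¬b ∨ (¬a → ¬¬a))) = min(0.21, 1) = 0.21
  ((¬b ∧ (¬b ∨ (¬a → ¬¬a))) ∧ b) = min(0.21, 0.79) = 0.21
  (b ∨ b) = max(0.79, 0.79) = 0.79
  ¬(b ∨ b): Łukasiewicz ¬ gives 1 − 0.79 = 0.21
  (((¬b ∧ (¬b ∨ (¬a → ¬¬a))) ∧ b) ∨ ¬(b ∨ b)) = max(0.21, 0.21) = 0.21
  Łukasiewicz value = 0.21
Difference: 0 − 0.21 = -0.21

-0.21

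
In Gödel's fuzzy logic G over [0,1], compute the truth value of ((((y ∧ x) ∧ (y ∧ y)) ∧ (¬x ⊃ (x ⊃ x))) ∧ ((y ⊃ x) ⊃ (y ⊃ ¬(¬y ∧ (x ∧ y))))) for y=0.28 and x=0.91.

0.28

(y ∧ x) = min(0.28, 0.91) = 0.28
(y ∧ y) = min(0.28, 0.28) = 0.28
((y ∧ x) ∧ (y ∧ y)) = min(0.28, 0.28) = 0.28
¬x: Gödel ¬ of 0.91 = 0 (operand ≠ 0)
(x ⊃ x): 0.91 ≤ 0.91, so result = 1
(¬x ⊃ (x ⊃ x)): 0 ≤ 1, so result = 1
(((y ∧ x) ∧ (y ∧ y)) ∧ (¬x ⊃ (x ⊃ x))) = min(0.28, 1) = 0.28
(y ⊃ x): 0.28 ≤ 0.91, so result = 1
¬y: Gödel ¬ of 0.28 = 0 (operand ≠ 0)
(x ∧ y) = min(0.91, 0.28) = 0.28
(¬y ∧ (x ∧ y)) = min(0, 0.28) = 0
¬(¬y ∧ (x ∧ y)): Gödel ¬ of 0 = 1 (operand is 0)
(y ⊃ ¬(¬y ∧ (x ∧ y))): 0.28 ≤ 1, so result = 1
((y ⊃ x) ⊃ (y ⊃ ¬(¬y ∧ (x ∧ y)))): 1 ≤ 1, so result = 1
((((y ∧ x) ∧ (y ∧ y)) ∧ (¬x ⊃ (x ⊃ x))) ∧ ((y ⊃ x) ⊃ (y ⊃ ¬(¬y ∧ (x ∧ y))))) = min(0.28, 1) = 0.28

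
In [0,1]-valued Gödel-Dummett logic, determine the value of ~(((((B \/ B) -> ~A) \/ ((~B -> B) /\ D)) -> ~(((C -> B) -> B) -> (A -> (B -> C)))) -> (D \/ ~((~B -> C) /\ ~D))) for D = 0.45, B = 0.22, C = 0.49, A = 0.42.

(B \/ B) = max(0.22, 0.22) = 0.22
~A: Gödel ¬ of 0.42 = 0 (operand ≠ 0)
((B \/ B) -> ~A): 0.22 > 0, so result = 0
~B: Gödel ¬ of 0.22 = 0 (operand ≠ 0)
(~B -> B): 0 ≤ 0.22, so result = 1
((~B -> B) /\ D) = min(1, 0.45) = 0.45
(((B \/ B) -> ~A) \/ ((~B -> B) /\ D)) = max(0, 0.45) = 0.45
(C -> B): 0.49 > 0.22, so result = 0.22
((C -> B) -> B): 0.22 ≤ 0.22, so result = 1
(B -> C): 0.22 ≤ 0.49, so result = 1
(A -> (B -> C)): 0.42 ≤ 1, so result = 1
(((C -> B) -> B) -> (A -> (B -> C))): 1 ≤ 1, so result = 1
~(((C -> B) -> B) -> (A -> (B -> C))): Gödel ¬ of 1 = 0 (operand ≠ 0)
((((B \/ B) -> ~A) \/ ((~B -> B) /\ D)) -> ~(((C -> B) -> B) -> (A -> (B -> C)))): 0.45 > 0, so result = 0
~B: Gödel ¬ of 0.22 = 0 (operand ≠ 0)
(~B -> C): 0 ≤ 0.49, so result = 1
~D: Gödel ¬ of 0.45 = 0 (operand ≠ 0)
((~B -> C) /\ ~D) = min(1, 0) = 0
~((~B -> C) /\ ~D): Gödel ¬ of 0 = 1 (operand is 0)
(D \/ ~((~B -> C) /\ ~D)) = max(0.45, 1) = 1
(((((B \/ B) -> ~A) \/ ((~B -> B) /\ D)) -> ~(((C -> B) -> B) -> (A -> (B -> C)))) -> (D \/ ~((~B -> C) /\ ~D))): 0 ≤ 1, so result = 1
~(((((B \/ B) -> ~A) \/ ((~B -> B) /\ D)) -> ~(((C -> B) -> B) -> (A -> (B -> C)))) -> (D \/ ~((~B -> C) /\ ~D))): Gödel ¬ of 1 = 0 (operand ≠ 0)

0.00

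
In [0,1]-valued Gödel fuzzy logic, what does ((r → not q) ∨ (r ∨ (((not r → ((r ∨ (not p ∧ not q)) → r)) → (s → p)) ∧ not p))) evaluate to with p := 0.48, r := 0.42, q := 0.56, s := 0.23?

not q: Gödel ¬ of 0.56 = 0 (operand ≠ 0)
(r → not q): 0.42 > 0, so result = 0
not r: Gödel ¬ of 0.42 = 0 (operand ≠ 0)
not p: Gödel ¬ of 0.48 = 0 (operand ≠ 0)
not q: Gödel ¬ of 0.56 = 0 (operand ≠ 0)
(not p ∧ not q) = min(0, 0) = 0
(r ∨ (not p ∧ not q)) = max(0.42, 0) = 0.42
((r ∨ (not p ∧ not q)) → r): 0.42 ≤ 0.42, so result = 1
(not r → ((r ∨ (not p ∧ not q)) → r)): 0 ≤ 1, so result = 1
(s → p): 0.23 ≤ 0.48, so result = 1
((not r → ((r ∨ (not p ∧ not q)) → r)) → (s → p)): 1 ≤ 1, so result = 1
not p: Gödel ¬ of 0.48 = 0 (operand ≠ 0)
(((not r → ((r ∨ (not p ∧ not q)) → r)) → (s → p)) ∧ not p) = min(1, 0) = 0
(r ∨ (((not r → ((r ∨ (not p ∧ not q)) → r)) → (s → p)) ∧ not p)) = max(0.42, 0) = 0.42
((r → not q) ∨ (r ∨ (((not r → ((r ∨ (not p ∧ not q)) → r)) → (s → p)) ∧ not p))) = max(0, 0.42) = 0.42

0.42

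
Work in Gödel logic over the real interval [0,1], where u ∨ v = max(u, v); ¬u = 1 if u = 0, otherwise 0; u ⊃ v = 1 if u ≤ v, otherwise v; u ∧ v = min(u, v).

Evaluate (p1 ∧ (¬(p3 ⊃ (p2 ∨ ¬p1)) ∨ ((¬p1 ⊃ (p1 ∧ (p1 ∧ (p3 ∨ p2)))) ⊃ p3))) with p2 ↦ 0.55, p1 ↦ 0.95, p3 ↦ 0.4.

¬p1: Gödel ¬ of 0.95 = 0 (operand ≠ 0)
(p2 ∨ ¬p1) = max(0.55, 0) = 0.55
(p3 ⊃ (p2 ∨ ¬p1)): 0.4 ≤ 0.55, so result = 1
¬(p3 ⊃ (p2 ∨ ¬p1)): Gödel ¬ of 1 = 0 (operand ≠ 0)
¬p1: Gödel ¬ of 0.95 = 0 (operand ≠ 0)
(p3 ∨ p2) = max(0.4, 0.55) = 0.55
(p1 ∧ (p3 ∨ p2)) = min(0.95, 0.55) = 0.55
(p1 ∧ (p1 ∧ (p3 ∨ p2))) = min(0.95, 0.55) = 0.55
(¬p1 ⊃ (p1 ∧ (p1 ∧ (p3 ∨ p2)))): 0 ≤ 0.55, so result = 1
((¬p1 ⊃ (p1 ∧ (p1 ∧ (p3 ∨ p2)))) ⊃ p3): 1 > 0.4, so result = 0.4
(¬(p3 ⊃ (p2 ∨ ¬p1)) ∨ ((¬p1 ⊃ (p1 ∧ (p1 ∧ (p3 ∨ p2)))) ⊃ p3)) = max(0, 0.4) = 0.4
(p1 ∧ (¬(p3 ⊃ (p2 ∨ ¬p1)) ∨ ((¬p1 ⊃ (p1 ∧ (p1 ∧ (p3 ∨ p2)))) ⊃ p3))) = min(0.95, 0.4) = 0.4

0.40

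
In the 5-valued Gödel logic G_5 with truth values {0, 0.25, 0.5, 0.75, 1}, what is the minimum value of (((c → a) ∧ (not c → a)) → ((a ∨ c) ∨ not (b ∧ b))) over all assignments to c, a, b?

The minimum is attained at c = 0.25, a = 0.25, b = 0.25:
  (c → a): 0.25 ≤ 0.25, so result = 1
  not c: Gödel ¬ of 0.25 = 0 (operand ≠ 0)
  (not c → a): 0 ≤ 0.25, so result = 1
  ((c → a) ∧ (not c → a)) = min(1, 1) = 1
  (a ∨ c) = max(0.25, 0.25) = 0.25
  (b ∧ b) = min(0.25, 0.25) = 0.25
  not (b ∧ b): Gödel ¬ of 0.25 = 0 (operand ≠ 0)
  ((a ∨ c) ∨ not (b ∧ b)) = max(0.25, 0) = 0.25
  (((c → a) ∧ (not c → a)) → ((a ∨ c) ∨ not (b ∧ b))): 1 > 0.25, so result = 0.25
Checking all 125 assignments confirms none give a value below 0.25.

0.25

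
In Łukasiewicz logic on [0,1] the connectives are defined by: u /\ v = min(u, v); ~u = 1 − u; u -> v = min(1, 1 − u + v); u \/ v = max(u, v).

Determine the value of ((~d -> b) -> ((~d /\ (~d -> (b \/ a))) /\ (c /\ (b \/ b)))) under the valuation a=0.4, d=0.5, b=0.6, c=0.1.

~d: Łukasiewicz ¬ gives 1 − 0.5 = 0.5
(~d -> b): min(1, 1 − 0.5 + 0.6) = 1
~d: Łukasiewicz ¬ gives 1 − 0.5 = 0.5
~d: Łukasiewicz ¬ gives 1 − 0.5 = 0.5
(b \/ a) = max(0.6, 0.4) = 0.6
(~d -> (b \/ a)): min(1, 1 − 0.5 + 0.6) = 1
(~d /\ (~d -> (b \/ a))) = min(0.5, 1) = 0.5
(b \/ b) = max(0.6, 0.6) = 0.6
(c /\ (b \/ b)) = min(0.1, 0.6) = 0.1
((~d /\ (~d -> (b \/ a))) /\ (c /\ (b \/ b))) = min(0.5, 0.1) = 0.1
((~d -> b) -> ((~d /\ (~d -> (b \/ a))) /\ (c /\ (b \/ b)))): min(1, 1 − 1 + 0.1) = 0.1

0.10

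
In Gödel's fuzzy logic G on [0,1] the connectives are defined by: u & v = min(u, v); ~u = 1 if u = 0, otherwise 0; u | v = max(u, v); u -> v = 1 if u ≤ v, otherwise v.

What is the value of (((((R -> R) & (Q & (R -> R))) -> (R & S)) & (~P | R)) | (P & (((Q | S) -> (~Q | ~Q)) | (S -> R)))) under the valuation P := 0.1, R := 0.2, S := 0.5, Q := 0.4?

0.20

(R -> R): 0.2 ≤ 0.2, so result = 1
(R -> R): 0.2 ≤ 0.2, so result = 1
(Q & (R -> R)) = min(0.4, 1) = 0.4
((R -> R) & (Q & (R -> R))) = min(1, 0.4) = 0.4
(R & S) = min(0.2, 0.5) = 0.2
(((R -> R) & (Q & (R -> R))) -> (R & S)): 0.4 > 0.2, so result = 0.2
~P: Gödel ¬ of 0.1 = 0 (operand ≠ 0)
(~P | R) = max(0, 0.2) = 0.2
((((R -> R) & (Q & (R -> R))) -> (R & S)) & (~P | R)) = min(0.2, 0.2) = 0.2
(Q | S) = max(0.4, 0.5) = 0.5
~Q: Gödel ¬ of 0.4 = 0 (operand ≠ 0)
~Q: Gödel ¬ of 0.4 = 0 (operand ≠ 0)
(~Q | ~Q) = max(0, 0) = 0
((Q | S) -> (~Q | ~Q)): 0.5 > 0, so result = 0
(S -> R): 0.5 > 0.2, so result = 0.2
(((Q | S) -> (~Q | ~Q)) | (S -> R)) = max(0, 0.2) = 0.2
(P & (((Q | S) -> (~Q | ~Q)) | (S -> R))) = min(0.1, 0.2) = 0.1
(((((R -> R) & (Q & (R -> R))) -> (R & S)) & (~P | R)) | (P & (((Q | S) -> (~Q | ~Q)) | (S -> R)))) = max(0.2, 0.1) = 0.2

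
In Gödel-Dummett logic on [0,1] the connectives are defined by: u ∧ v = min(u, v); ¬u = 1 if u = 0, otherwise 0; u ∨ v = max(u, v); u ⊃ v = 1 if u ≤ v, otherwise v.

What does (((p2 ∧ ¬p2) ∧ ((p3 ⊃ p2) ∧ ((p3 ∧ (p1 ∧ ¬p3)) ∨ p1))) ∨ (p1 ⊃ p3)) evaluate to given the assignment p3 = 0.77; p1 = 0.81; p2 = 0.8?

¬p2: Gödel ¬ of 0.8 = 0 (operand ≠ 0)
(p2 ∧ ¬p2) = min(0.8, 0) = 0
(p3 ⊃ p2): 0.77 ≤ 0.8, so result = 1
¬p3: Gödel ¬ of 0.77 = 0 (operand ≠ 0)
(p1 ∧ ¬p3) = min(0.81, 0) = 0
(p3 ∧ (p1 ∧ ¬p3)) = min(0.77, 0) = 0
((p3 ∧ (p1 ∧ ¬p3)) ∨ p1) = max(0, 0.81) = 0.81
((p3 ⊃ p2) ∧ ((p3 ∧ (p1 ∧ ¬p3)) ∨ p1)) = min(1, 0.81) = 0.81
((p2 ∧ ¬p2) ∧ ((p3 ⊃ p2) ∧ ((p3 ∧ (p1 ∧ ¬p3)) ∨ p1))) = min(0, 0.81) = 0
(p1 ⊃ p3): 0.81 > 0.77, so result = 0.77
(((p2 ∧ ¬p2) ∧ ((p3 ⊃ p2) ∧ ((p3 ∧ (p1 ∧ ¬p3)) ∨ p1))) ∨ (p1 ⊃ p3)) = max(0, 0.77) = 0.77

0.77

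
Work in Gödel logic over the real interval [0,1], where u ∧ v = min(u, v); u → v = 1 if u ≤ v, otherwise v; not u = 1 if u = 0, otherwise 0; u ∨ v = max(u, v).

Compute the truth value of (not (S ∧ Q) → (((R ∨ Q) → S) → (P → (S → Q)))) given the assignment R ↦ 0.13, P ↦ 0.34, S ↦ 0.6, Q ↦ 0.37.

(S ∧ Q) = min(0.6, 0.37) = 0.37
not (S ∧ Q): Gödel ¬ of 0.37 = 0 (operand ≠ 0)
(R ∨ Q) = max(0.13, 0.37) = 0.37
((R ∨ Q) → S): 0.37 ≤ 0.6, so result = 1
(S → Q): 0.6 > 0.37, so result = 0.37
(P → (S → Q)): 0.34 ≤ 0.37, so result = 1
(((R ∨ Q) → S) → (P → (S → Q))): 1 ≤ 1, so result = 1
(not (S ∧ Q) → (((R ∨ Q) → S) → (P → (S → Q)))): 0 ≤ 1, so result = 1

1.00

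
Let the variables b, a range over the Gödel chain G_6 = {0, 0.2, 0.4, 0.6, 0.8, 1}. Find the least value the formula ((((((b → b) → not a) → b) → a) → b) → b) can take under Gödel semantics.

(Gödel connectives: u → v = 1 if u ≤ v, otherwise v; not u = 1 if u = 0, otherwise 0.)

0.20

The minimum is attained at b = 0.2, a = 0:
  (b → b): 0.2 ≤ 0.2, so result = 1
  not a: Gödel ¬ of 0 = 1 (operand is 0)
  ((b → b) → not a): 1 ≤ 1, so result = 1
  (((b → b) → not a) → b): 1 > 0.2, so result = 0.2
  ((((b → b) → not a) → b) → a): 0.2 > 0, so result = 0
  (((((b → b) → not a) → b) → a) → b): 0 ≤ 0.2, so result = 1
  ((((((b → b) → not a) → b) → a) → b) → b): 1 > 0.2, so result = 0.2
Checking all 36 assignments confirms none give a value below 0.20.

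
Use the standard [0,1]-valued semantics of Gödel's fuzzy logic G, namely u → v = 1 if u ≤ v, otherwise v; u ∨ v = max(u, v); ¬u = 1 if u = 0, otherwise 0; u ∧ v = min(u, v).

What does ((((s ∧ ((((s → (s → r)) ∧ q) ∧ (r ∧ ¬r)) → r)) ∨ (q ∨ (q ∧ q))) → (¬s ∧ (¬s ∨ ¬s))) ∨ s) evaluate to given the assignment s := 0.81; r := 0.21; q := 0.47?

0.81

(s → r): 0.81 > 0.21, so result = 0.21
(s → (s → r)): 0.81 > 0.21, so result = 0.21
((s → (s → r)) ∧ q) = min(0.21, 0.47) = 0.21
¬r: Gödel ¬ of 0.21 = 0 (operand ≠ 0)
(r ∧ ¬r) = min(0.21, 0) = 0
(((s → (s → r)) ∧ q) ∧ (r ∧ ¬r)) = min(0.21, 0) = 0
((((s → (s → r)) ∧ q) ∧ (r ∧ ¬r)) → r): 0 ≤ 0.21, so result = 1
(s ∧ ((((s → (s → r)) ∧ q) ∧ (r ∧ ¬r)) → r)) = min(0.81, 1) = 0.81
(q ∧ q) = min(0.47, 0.47) = 0.47
(q ∨ (q ∧ q)) = max(0.47, 0.47) = 0.47
((s ∧ ((((s → (s → r)) ∧ q) ∧ (r ∧ ¬r)) → r)) ∨ (q ∨ (q ∧ q))) = max(0.81, 0.47) = 0.81
¬s: Gödel ¬ of 0.81 = 0 (operand ≠ 0)
¬s: Gödel ¬ of 0.81 = 0 (operand ≠ 0)
¬s: Gödel ¬ of 0.81 = 0 (operand ≠ 0)
(¬s ∨ ¬s) = max(0, 0) = 0
(¬s ∧ (¬s ∨ ¬s)) = min(0, 0) = 0
(((s ∧ ((((s → (s → r)) ∧ q) ∧ (r ∧ ¬r)) → r)) ∨ (q ∨ (q ∧ q))) → (¬s ∧ (¬s ∨ ¬s))): 0.81 > 0, so result = 0
((((s ∧ ((((s → (s → r)) ∧ q) ∧ (r ∧ ¬r)) → r)) ∨ (q ∨ (q ∧ q))) → (¬s ∧ (¬s ∨ ¬s))) ∨ s) = max(0, 0.81) = 0.81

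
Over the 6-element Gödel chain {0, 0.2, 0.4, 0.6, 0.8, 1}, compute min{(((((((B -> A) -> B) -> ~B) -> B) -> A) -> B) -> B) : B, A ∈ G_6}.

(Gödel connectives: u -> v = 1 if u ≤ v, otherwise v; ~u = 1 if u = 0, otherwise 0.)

The minimum is attained at B = 0.2, A = 0:
  (B -> A): 0.2 > 0, so result = 0
  ((B -> A) -> B): 0 ≤ 0.2, so result = 1
  ~B: Gödel ¬ of 0.2 = 0 (operand ≠ 0)
  (((B -> A) -> B) -> ~B): 1 > 0, so result = 0
  ((((B -> A) -> B) -> ~B) -> B): 0 ≤ 0.2, so result = 1
  (((((B -> A) -> B) -> ~B) -> B) -> A): 1 > 0, so result = 0
  ((((((B -> A) -> B) -> ~B) -> B) -> A) -> B): 0 ≤ 0.2, so result = 1
  (((((((B -> A) -> B) -> ~B) -> B) -> A) -> B) -> B): 1 > 0.2, so result = 0.2
Checking all 36 assignments confirms none give a value below 0.20.

0.20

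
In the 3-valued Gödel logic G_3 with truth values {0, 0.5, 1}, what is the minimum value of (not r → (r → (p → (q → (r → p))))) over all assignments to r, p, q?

Every assignment gives 1. For instance at r = 0, p = 0, q = 0:
  not r: Gödel ¬ of 0 = 1 (operand is 0)
  (r → p): 0 ≤ 0, so result = 1
  (q → (r → p)): 0 ≤ 1, so result = 1
  (p → (q → (r → p))): 0 ≤ 1, so result = 1
  (r → (p → (q → (r → p)))): 0 ≤ 1, so result = 1
  (not r → (r → (p → (q → (r → p))))): 1 ≤ 1, so result = 1
All 27 assignments give value 1 — the formula is a G_3-tautology.

1.00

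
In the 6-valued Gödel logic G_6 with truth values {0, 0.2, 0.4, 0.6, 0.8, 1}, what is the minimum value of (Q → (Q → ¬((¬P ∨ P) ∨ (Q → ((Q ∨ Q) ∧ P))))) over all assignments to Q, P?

0.00

The minimum is attained at Q = 0.2, P = 0:
  ¬P: Gödel ¬ of 0 = 1 (operand is 0)
  (¬P ∨ P) = max(1, 0) = 1
  (Q ∨ Q) = max(0.2, 0.2) = 0.2
  ((Q ∨ Q) ∧ P) = min(0.2, 0) = 0
  (Q → ((Q ∨ Q) ∧ P)): 0.2 > 0, so result = 0
  ((¬P ∨ P) ∨ (Q → ((Q ∨ Q) ∧ P))) = max(1, 0) = 1
  ¬((¬P ∨ P) ∨ (Q → ((Q ∨ Q) ∧ P))): Gödel ¬ of 1 = 0 (operand ≠ 0)
  (Q → ¬((¬P ∨ P) ∨ (Q → ((Q ∨ Q) ∧ P)))): 0.2 > 0, so result = 0
  (Q → (Q → ¬((¬P ∨ P) ∨ (Q → ((Q ∨ Q) ∧ P))))): 0.2 > 0, so result = 0
Checking all 36 assignments confirms none give a value below 0.00.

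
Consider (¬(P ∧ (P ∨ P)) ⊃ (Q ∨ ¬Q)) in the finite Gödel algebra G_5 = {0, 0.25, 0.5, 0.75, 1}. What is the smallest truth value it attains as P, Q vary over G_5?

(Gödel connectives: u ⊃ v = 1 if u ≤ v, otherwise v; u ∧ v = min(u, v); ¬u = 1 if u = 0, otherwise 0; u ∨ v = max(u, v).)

0.25

The minimum is attained at P = 0, Q = 0.25:
  (P ∨ P) = max(0, 0) = 0
  (P ∧ (P ∨ P)) = min(0, 0) = 0
  ¬(P ∧ (P ∨ P)): Gödel ¬ of 0 = 1 (operand is 0)
  ¬Q: Gödel ¬ of 0.25 = 0 (operand ≠ 0)
  (Q ∨ ¬Q) = max(0.25, 0) = 0.25
  (¬(P ∧ (P ∨ P)) ⊃ (Q ∨ ¬Q)): 1 > 0.25, so result = 0.25
Checking all 25 assignments confirms none give a value below 0.25.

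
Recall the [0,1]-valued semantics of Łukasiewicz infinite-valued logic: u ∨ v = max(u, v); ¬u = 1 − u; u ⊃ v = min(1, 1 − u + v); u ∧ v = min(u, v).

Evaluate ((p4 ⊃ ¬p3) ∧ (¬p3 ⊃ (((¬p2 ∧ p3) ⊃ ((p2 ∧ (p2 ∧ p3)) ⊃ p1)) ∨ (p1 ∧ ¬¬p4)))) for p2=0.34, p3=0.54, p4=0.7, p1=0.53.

0.76

¬p3: Łukasiewicz ¬ gives 1 − 0.54 = 0.46
(p4 ⊃ ¬p3): min(1, 1 − 0.7 + 0.46) = 0.76
¬p3: Łukasiewicz ¬ gives 1 − 0.54 = 0.46
¬p2: Łukasiewicz ¬ gives 1 − 0.34 = 0.66
(¬p2 ∧ p3) = min(0.66, 0.54) = 0.54
(p2 ∧ p3) = min(0.34, 0.54) = 0.34
(p2 ∧ (p2 ∧ p3)) = min(0.34, 0.34) = 0.34
((p2 ∧ (p2 ∧ p3)) ⊃ p1): min(1, 1 − 0.34 + 0.53) = 1
((¬p2 ∧ p3) ⊃ ((p2 ∧ (p2 ∧ p3)) ⊃ p1)): min(1, 1 − 0.54 + 1) = 1
¬p4: Łukasiewicz ¬ gives 1 − 0.7 = 0.3
¬¬p4: Łukasiewicz ¬ gives 1 − 0.3 = 0.7
(p1 ∧ ¬¬p4) = min(0.53, 0.7) = 0.53
(((¬p2 ∧ p3) ⊃ ((p2 ∧ (p2 ∧ p3)) ⊃ p1)) ∨ (p1 ∧ ¬¬p4)) = max(1, 0.53) = 1
(¬p3 ⊃ (((¬p2 ∧ p3) ⊃ ((p2 ∧ (p2 ∧ p3)) ⊃ p1)) ∨ (p1 ∧ ¬¬p4))): min(1, 1 − 0.46 + 1) = 1
((p4 ⊃ ¬p3) ∧ (¬p3 ⊃ (((¬p2 ∧ p3) ⊃ ((p2 ∧ (p2 ∧ p3)) ⊃ p1)) ∨ (p1 ∧ ¬¬p4)))) = min(0.76, 1) = 0.76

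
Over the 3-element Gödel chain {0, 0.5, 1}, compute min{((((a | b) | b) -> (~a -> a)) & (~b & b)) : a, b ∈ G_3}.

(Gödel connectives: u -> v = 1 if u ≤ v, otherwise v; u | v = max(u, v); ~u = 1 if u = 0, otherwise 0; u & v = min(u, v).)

0.00

The minimum is attained at a = 0, b = 0:
  (a | b) = max(0, 0) = 0
  ((a | b) | b) = max(0, 0) = 0
  ~a: Gödel ¬ of 0 = 1 (operand is 0)
  (~a -> a): 1 > 0, so result = 0
  (((a | b) | b) -> (~a -> a)): 0 ≤ 0, so result = 1
  ~b: Gödel ¬ of 0 = 1 (operand is 0)
  (~b & b) = min(1, 0) = 0
  ((((a | b) | b) -> (~a -> a)) & (~b & b)) = min(1, 0) = 0
Checking all 9 assignments confirms none give a value below 0.00.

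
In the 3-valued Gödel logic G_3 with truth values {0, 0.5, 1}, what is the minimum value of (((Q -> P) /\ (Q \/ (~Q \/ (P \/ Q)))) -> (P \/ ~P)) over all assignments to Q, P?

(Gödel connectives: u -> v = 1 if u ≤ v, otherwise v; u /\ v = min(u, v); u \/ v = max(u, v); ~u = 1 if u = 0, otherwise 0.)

The minimum is attained at Q = 0, P = 0.5:
  (Q -> P): 0 ≤ 0.5, so result = 1
  ~Q: Gödel ¬ of 0 = 1 (operand is 0)
  (P \/ Q) = max(0.5, 0) = 0.5
  (~Q \/ (P \/ Q)) = max(1, 0.5) = 1
  (Q \/ (~Q \/ (P \/ Q))) = max(0, 1) = 1
  ((Q -> P) /\ (Q \/ (~Q \/ (P \/ Q)))) = min(1, 1) = 1
  ~P: Gödel ¬ of 0.5 = 0 (operand ≠ 0)
  (P \/ ~P) = max(0.5, 0) = 0.5
  (((Q -> P) /\ (Q \/ (~Q \/ (P \/ Q)))) -> (P \/ ~P)): 1 > 0.5, so result = 0.5
Checking all 9 assignments confirms none give a value below 0.50.

0.50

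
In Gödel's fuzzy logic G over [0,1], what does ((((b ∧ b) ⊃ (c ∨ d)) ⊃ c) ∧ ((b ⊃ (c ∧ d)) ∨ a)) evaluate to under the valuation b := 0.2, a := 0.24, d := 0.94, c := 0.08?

0.08

(b ∧ b) = min(0.2, 0.2) = 0.2
(c ∨ d) = max(0.08, 0.94) = 0.94
((b ∧ b) ⊃ (c ∨ d)): 0.2 ≤ 0.94, so result = 1
(((b ∧ b) ⊃ (c ∨ d)) ⊃ c): 1 > 0.08, so result = 0.08
(c ∧ d) = min(0.08, 0.94) = 0.08
(b ⊃ (c ∧ d)): 0.2 > 0.08, so result = 0.08
((b ⊃ (c ∧ d)) ∨ a) = max(0.08, 0.24) = 0.24
((((b ∧ b) ⊃ (c ∨ d)) ⊃ c) ∧ ((b ⊃ (c ∧ d)) ∨ a)) = min(0.08, 0.24) = 0.08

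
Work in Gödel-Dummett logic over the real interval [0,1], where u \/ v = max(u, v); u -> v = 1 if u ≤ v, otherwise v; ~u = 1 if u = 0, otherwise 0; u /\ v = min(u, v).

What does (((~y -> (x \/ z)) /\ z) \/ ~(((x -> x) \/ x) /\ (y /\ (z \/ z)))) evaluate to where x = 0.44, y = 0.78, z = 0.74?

~y: Gödel ¬ of 0.78 = 0 (operand ≠ 0)
(x \/ z) = max(0.44, 0.74) = 0.74
(~y -> (x \/ z)): 0 ≤ 0.74, so result = 1
((~y -> (x \/ z)) /\ z) = min(1, 0.74) = 0.74
(x -> x): 0.44 ≤ 0.44, so result = 1
((x -> x) \/ x) = max(1, 0.44) = 1
(z \/ z) = max(0.74, 0.74) = 0.74
(y /\ (z \/ z)) = min(0.78, 0.74) = 0.74
(((x -> x) \/ x) /\ (y /\ (z \/ z))) = min(1, 0.74) = 0.74
~(((x -> x) \/ x) /\ (y /\ (z \/ z))): Gödel ¬ of 0.74 = 0 (operand ≠ 0)
(((~y -> (x \/ z)) /\ z) \/ ~(((x -> x) \/ x) /\ (y /\ (z \/ z)))) = max(0.74, 0) = 0.74

0.74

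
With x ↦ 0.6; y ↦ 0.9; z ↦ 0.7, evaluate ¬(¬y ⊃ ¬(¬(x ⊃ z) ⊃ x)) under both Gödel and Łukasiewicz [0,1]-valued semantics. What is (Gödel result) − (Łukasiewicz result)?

Gödel evaluation:
  ¬y: Gödel ¬ of 0.9 = 0 (operand ≠ 0)
  (x ⊃ z): 0.6 ≤ 0.7, so result = 1
  ¬(x ⊃ z): Gödel ¬ of 1 = 0 (operand ≠ 0)
  (¬(x ⊃ z) ⊃ x): 0 ≤ 0.6, so result = 1
  ¬(¬(x ⊃ z) ⊃ x): Gödel ¬ of 1 = 0 (operand ≠ 0)
  (¬y ⊃ ¬(¬(x ⊃ z) ⊃ x)): 0 ≤ 0, so result = 1
  ¬(¬y ⊃ ¬(¬(x ⊃ z) ⊃ x)): Gödel ¬ of 1 = 0 (operand ≠ 0)
  Gödel value = 0
Łukasiewicz evaluation:
  ¬y: Łukasiewicz ¬ gives 1 − 0.9 = 0.1
  (x ⊃ z): min(1, 1 − 0.6 + 0.7) = 1
  ¬(x ⊃ z): Łukasiewicz ¬ gives 1 − 1 = 0
  (¬(x ⊃ z) ⊃ x): min(1, 1 − 0 + 0.6) = 1
  ¬(¬(x ⊃ z) ⊃ x): Łukasiewicz ¬ gives 1 − 1 = 0
  (¬y ⊃ ¬(¬(x ⊃ z) ⊃ x)): min(1, 1 − 0.1 + 0) = 0.9
  ¬(¬y ⊃ ¬(¬(x ⊃ z) ⊃ x)): Łukasiewicz ¬ gives 1 − 0.9 = 0.1
  Łukasiewicz value = 0.1
Difference: 0 − 0.1 = -0.10

-0.10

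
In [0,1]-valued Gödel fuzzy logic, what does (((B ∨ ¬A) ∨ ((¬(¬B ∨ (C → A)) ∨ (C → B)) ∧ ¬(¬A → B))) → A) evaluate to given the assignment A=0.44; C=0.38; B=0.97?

0.44

¬A: Gödel ¬ of 0.44 = 0 (operand ≠ 0)
(B ∨ ¬A) = max(0.97, 0) = 0.97
¬B: Gödel ¬ of 0.97 = 0 (operand ≠ 0)
(C → A): 0.38 ≤ 0.44, so result = 1
(¬B ∨ (C → A)) = max(0, 1) = 1
¬(¬B ∨ (C → A)): Gödel ¬ of 1 = 0 (operand ≠ 0)
(C → B): 0.38 ≤ 0.97, so result = 1
(¬(¬B ∨ (C → A)) ∨ (C → B)) = max(0, 1) = 1
¬A: Gödel ¬ of 0.44 = 0 (operand ≠ 0)
(¬A → B): 0 ≤ 0.97, so result = 1
¬(¬A → B): Gödel ¬ of 1 = 0 (operand ≠ 0)
((¬(¬B ∨ (C → A)) ∨ (C → B)) ∧ ¬(¬A → B)) = min(1, 0) = 0
((B ∨ ¬A) ∨ ((¬(¬B ∨ (C → A)) ∨ (C → B)) ∧ ¬(¬A → B))) = max(0.97, 0) = 0.97
(((B ∨ ¬A) ∨ ((¬(¬B ∨ (C → A)) ∨ (C → B)) ∧ ¬(¬A → B))) → A): 0.97 > 0.44, so result = 0.44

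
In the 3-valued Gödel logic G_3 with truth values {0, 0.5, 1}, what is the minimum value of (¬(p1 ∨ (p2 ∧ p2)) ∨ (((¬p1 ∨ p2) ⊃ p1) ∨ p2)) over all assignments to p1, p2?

The minimum is attained at p1 = 0, p2 = 0.5:
  (p2 ∧ p2) = min(0.5, 0.5) = 0.5
  (p1 ∨ (p2 ∧ p2)) = max(0, 0.5) = 0.5
  ¬(p1 ∨ (p2 ∧ p2)): Gödel ¬ of 0.5 = 0 (operand ≠ 0)
  ¬p1: Gödel ¬ of 0 = 1 (operand is 0)
  (¬p1 ∨ p2) = max(1, 0.5) = 1
  ((¬p1 ∨ p2) ⊃ p1): 1 > 0, so result = 0
  (((¬p1 ∨ p2) ⊃ p1) ∨ p2) = max(0, 0.5) = 0.5
  (¬(p1 ∨ (p2 ∧ p2)) ∨ (((¬p1 ∨ p2) ⊃ p1) ∨ p2)) = max(0, 0.5) = 0.5
Checking all 9 assignments confirms none give a value below 0.50.

0.50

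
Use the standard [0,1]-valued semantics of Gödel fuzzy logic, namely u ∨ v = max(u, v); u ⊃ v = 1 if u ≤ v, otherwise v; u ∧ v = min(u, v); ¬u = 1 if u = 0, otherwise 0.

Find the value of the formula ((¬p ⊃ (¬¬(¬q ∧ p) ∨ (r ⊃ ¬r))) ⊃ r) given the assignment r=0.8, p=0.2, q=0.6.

0.80

¬p: Gödel ¬ of 0.2 = 0 (operand ≠ 0)
¬q: Gödel ¬ of 0.6 = 0 (operand ≠ 0)
(¬q ∧ p) = min(0, 0.2) = 0
¬(¬q ∧ p): Gödel ¬ of 0 = 1 (operand is 0)
¬¬(¬q ∧ p): Gödel ¬ of 1 = 0 (operand ≠ 0)
¬r: Gödel ¬ of 0.8 = 0 (operand ≠ 0)
(r ⊃ ¬r): 0.8 > 0, so result = 0
(¬¬(¬q ∧ p) ∨ (r ⊃ ¬r)) = max(0, 0) = 0
(¬p ⊃ (¬¬(¬q ∧ p) ∨ (r ⊃ ¬r))): 0 ≤ 0, so result = 1
((¬p ⊃ (¬¬(¬q ∧ p) ∨ (r ⊃ ¬r))) ⊃ r): 1 > 0.8, so result = 0.8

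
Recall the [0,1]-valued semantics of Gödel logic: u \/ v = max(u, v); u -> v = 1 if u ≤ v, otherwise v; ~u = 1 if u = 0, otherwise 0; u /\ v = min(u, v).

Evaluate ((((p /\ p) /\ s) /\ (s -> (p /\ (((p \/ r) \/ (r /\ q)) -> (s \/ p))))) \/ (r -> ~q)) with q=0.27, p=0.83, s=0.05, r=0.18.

(p /\ p) = min(0.83, 0.83) = 0.83
((p /\ p) /\ s) = min(0.83, 0.05) = 0.05
(p \/ r) = max(0.83, 0.18) = 0.83
(r /\ q) = min(0.18, 0.27) = 0.18
((p \/ r) \/ (r /\ q)) = max(0.83, 0.18) = 0.83
(s \/ p) = max(0.05, 0.83) = 0.83
(((p \/ r) \/ (r /\ q)) -> (s \/ p)): 0.83 ≤ 0.83, so result = 1
(p /\ (((p \/ r) \/ (r /\ q)) -> (s \/ p))) = min(0.83, 1) = 0.83
(s -> (p /\ (((p \/ r) \/ (r /\ q)) -> (s \/ p)))): 0.05 ≤ 0.83, so result = 1
(((p /\ p) /\ s) /\ (s -> (p /\ (((p \/ r) \/ (r /\ q)) -> (s \/ p))))) = min(0.05, 1) = 0.05
~q: Gödel ¬ of 0.27 = 0 (operand ≠ 0)
(r -> ~q): 0.18 > 0, so result = 0
((((p /\ p) /\ s) /\ (s -> (p /\ (((p \/ r) \/ (r /\ q)) -> (s \/ p))))) \/ (r -> ~q)) = max(0.05, 0) = 0.05

0.05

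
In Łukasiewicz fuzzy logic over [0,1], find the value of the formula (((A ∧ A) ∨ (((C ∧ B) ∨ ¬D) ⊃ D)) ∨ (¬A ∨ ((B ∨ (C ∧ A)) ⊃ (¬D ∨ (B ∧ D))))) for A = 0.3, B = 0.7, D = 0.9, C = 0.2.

(A ∧ A) = min(0.3, 0.3) = 0.3
(C ∧ B) = min(0.2, 0.7) = 0.2
¬D: Łukasiewicz ¬ gives 1 − 0.9 = 0.1
((C ∧ B) ∨ ¬D) = max(0.2, 0.1) = 0.2
(((C ∧ B) ∨ ¬D) ⊃ D): min(1, 1 − 0.2 + 0.9) = 1
((A ∧ A) ∨ (((C ∧ B) ∨ ¬D) ⊃ D)) = max(0.3, 1) = 1
¬A: Łukasiewicz ¬ gives 1 − 0.3 = 0.7
(C ∧ A) = min(0.2, 0.3) = 0.2
(B ∨ (C ∧ A)) = max(0.7, 0.2) = 0.7
¬D: Łukasiewicz ¬ gives 1 − 0.9 = 0.1
(B ∧ D) = min(0.7, 0.9) = 0.7
(¬D ∨ (B ∧ D)) = max(0.1, 0.7) = 0.7
((B ∨ (C ∧ A)) ⊃ (¬D ∨ (B ∧ D))): min(1, 1 − 0.7 + 0.7) = 1
(¬A ∨ ((B ∨ (C ∧ A)) ⊃ (¬D ∨ (B ∧ D)))) = max(0.7, 1) = 1
(((A ∧ A) ∨ (((C ∧ B) ∨ ¬D) ⊃ D)) ∨ (¬A ∨ ((B ∨ (C ∧ A)) ⊃ (¬D ∨ (B ∧ D))))) = max(1, 1) = 1

1.00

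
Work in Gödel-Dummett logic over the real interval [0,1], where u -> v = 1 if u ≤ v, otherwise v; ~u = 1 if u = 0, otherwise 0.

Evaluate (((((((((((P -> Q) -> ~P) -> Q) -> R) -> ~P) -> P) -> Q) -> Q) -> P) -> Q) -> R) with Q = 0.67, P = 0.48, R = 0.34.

(P -> Q): 0.48 ≤ 0.67, so result = 1
~P: Gödel ¬ of 0.48 = 0 (operand ≠ 0)
((P -> Q) -> ~P): 1 > 0, so result = 0
(((P -> Q) -> ~P) -> Q): 0 ≤ 0.67, so result = 1
((((P -> Q) -> ~P) -> Q) -> R): 1 > 0.34, so result = 0.34
~P: Gödel ¬ of 0.48 = 0 (operand ≠ 0)
(((((P -> Q) -> ~P) -> Q) -> R) -> ~P): 0.34 > 0, so result = 0
((((((P -> Q) -> ~P) -> Q) -> R) -> ~P) -> P): 0 ≤ 0.48, so result = 1
(((((((P -> Q) -> ~P) -> Q) -> R) -> ~P) -> P) -> Q): 1 > 0.67, so result = 0.67
((((((((P -> Q) -> ~P) -> Q) -> R) -> ~P) -> P) -> Q) -> Q): 0.67 ≤ 0.67, so result = 1
(((((((((P -> Q) -> ~P) -> Q) -> R) -> ~P) -> P) -> Q) -> Q) -> P): 1 > 0.48, so result = 0.48
((((((((((P -> Q) -> ~P) -> Q) -> R) -> ~P) -> P) -> Q) -> Q) -> P) -> Q): 0.48 ≤ 0.67, so result = 1
(((((((((((P -> Q) -> ~P) -> Q) -> R) -> ~P) -> P) -> Q) -> Q) -> P) -> Q) -> R): 1 > 0.34, so result = 0.34

0.34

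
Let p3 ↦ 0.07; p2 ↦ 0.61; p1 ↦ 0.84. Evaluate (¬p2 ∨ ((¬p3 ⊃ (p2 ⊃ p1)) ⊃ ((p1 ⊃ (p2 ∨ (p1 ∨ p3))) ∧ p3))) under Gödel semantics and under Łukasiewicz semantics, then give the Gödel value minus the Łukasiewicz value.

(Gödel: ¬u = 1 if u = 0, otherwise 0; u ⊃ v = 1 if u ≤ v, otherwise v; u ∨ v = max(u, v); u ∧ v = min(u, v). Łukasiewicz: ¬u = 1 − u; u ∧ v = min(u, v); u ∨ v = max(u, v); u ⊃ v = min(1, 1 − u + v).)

Gödel evaluation:
  ¬p2: Gödel ¬ of 0.61 = 0 (operand ≠ 0)
  ¬p3: Gödel ¬ of 0.07 = 0 (operand ≠ 0)
  (p2 ⊃ p1): 0.61 ≤ 0.84, so result = 1
  (¬p3 ⊃ (p2 ⊃ p1)): 0 ≤ 1, so result = 1
  (p1 ∨ p3) = max(0.84, 0.07) = 0.84
  (p2 ∨ (p1 ∨ p3)) = max(0.61, 0.84) = 0.84
  (p1 ⊃ (p2 ∨ (p1 ∨ p3))): 0.84 ≤ 0.84, so result = 1
  ((p1 ⊃ (p2 ∨ (p1 ∨ p3))) ∧ p3) = min(1, 0.07) = 0.07
  ((¬p3 ⊃ (p2 ⊃ p1)) ⊃ ((p1 ⊃ (p2 ∨ (p1 ∨ p3))) ∧ p3)): 1 > 0.07, so result = 0.07
  (¬p2 ∨ ((¬p3 ⊃ (p2 ⊃ p1)) ⊃ ((p1 ⊃ (p2 ∨ (p1 ∨ p3))) ∧ p3))) = max(0, 0.07) = 0.07
  Gödel value = 0.07
Łukasiewicz evaluation:
  ¬p2: Łukasiewicz ¬ gives 1 − 0.61 = 0.39
  ¬p3: Łukasiewicz ¬ gives 1 − 0.07 = 0.93
  (p2 ⊃ p1): min(1, 1 − 0.61 + 0.84) = 1
  (¬p3 ⊃ (p2 ⊃ p1)): min(1, 1 − 0.93 + 1) = 1
  (p1 ∨ p3) = max(0.84, 0.07) = 0.84
  (p2 ∨ (p1 ∨ p3)) = max(0.61, 0.84) = 0.84
  (p1 ⊃ (p2 ∨ (p1 ∨ p3))): min(1, 1 − 0.84 + 0.84) = 1
  ((p1 ⊃ (p2 ∨ (p1 ∨ p3))) ∧ p3) = min(1, 0.07) = 0.07
  ((¬p3 ⊃ (p2 ⊃ p1)) ⊃ ((p1 ⊃ (p2 ∨ (p1 ∨ p3))) ∧ p3)): min(1, 1 − 1 + 0.07) = 0.07
  (¬p2 ∨ ((¬p3 ⊃ (p2 ⊃ p1)) ⊃ ((p1 ⊃ (p2 ∨ (p1 ∨ p3))) ∧ p3))) = max(0.39, 0.07) = 0.39
  Łukasiewicz value = 0.39
Difference: 0.07 − 0.39 = -0.32

-0.32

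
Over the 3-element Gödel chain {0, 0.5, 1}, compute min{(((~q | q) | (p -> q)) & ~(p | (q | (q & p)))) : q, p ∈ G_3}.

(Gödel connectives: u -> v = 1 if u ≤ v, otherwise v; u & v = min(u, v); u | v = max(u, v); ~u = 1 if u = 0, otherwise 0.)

The minimum is attained at q = 0, p = 0.5:
  ~q: Gödel ¬ of 0 = 1 (operand is 0)
  (~q | q) = max(1, 0) = 1
  (p -> q): 0.5 > 0, so result = 0
  ((~q | q) | (p -> q)) = max(1, 0) = 1
  (q & p) = min(0, 0.5) = 0
  (q | (q & p)) = max(0, 0) = 0
  (p | (q | (q & p))) = max(0.5, 0) = 0.5
  ~(p | (q | (q & p))): Gödel ¬ of 0.5 = 0 (operand ≠ 0)
  (((~q | q) | (p -> q)) & ~(p | (q | (q & p)))) = min(1, 0) = 0
Checking all 9 assignments confirms none give a value below 0.00.

0.00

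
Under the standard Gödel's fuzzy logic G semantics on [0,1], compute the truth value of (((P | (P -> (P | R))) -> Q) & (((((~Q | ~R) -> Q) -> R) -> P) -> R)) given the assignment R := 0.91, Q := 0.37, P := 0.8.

0.37

(P | R) = max(0.8, 0.91) = 0.91
(P -> (P | R)): 0.8 ≤ 0.91, so result = 1
(P | (P -> (P | R))) = max(0.8, 1) = 1
((P | (P -> (P | R))) -> Q): 1 > 0.37, so result = 0.37
~Q: Gödel ¬ of 0.37 = 0 (operand ≠ 0)
~R: Gödel ¬ of 0.91 = 0 (operand ≠ 0)
(~Q | ~R) = max(0, 0) = 0
((~Q | ~R) -> Q): 0 ≤ 0.37, so result = 1
(((~Q | ~R) -> Q) -> R): 1 > 0.91, so result = 0.91
((((~Q | ~R) -> Q) -> R) -> P): 0.91 > 0.8, so result = 0.8
(((((~Q | ~R) -> Q) -> R) -> P) -> R): 0.8 ≤ 0.91, so result = 1
(((P | (P -> (P | R))) -> Q) & (((((~Q | ~R) -> Q) -> R) -> P) -> R)) = min(0.37, 1) = 0.37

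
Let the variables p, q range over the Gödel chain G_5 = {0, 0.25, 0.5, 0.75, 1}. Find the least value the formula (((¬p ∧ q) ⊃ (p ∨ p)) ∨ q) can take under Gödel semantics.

The minimum is attained at p = 0, q = 0.25:
  ¬p: Gödel ¬ of 0 = 1 (operand is 0)
  (¬p ∧ q) = min(1, 0.25) = 0.25
  (p ∨ p) = max(0, 0) = 0
  ((¬p ∧ q) ⊃ (p ∨ p)): 0.25 > 0, so result = 0
  (((¬p ∧ q) ⊃ (p ∨ p)) ∨ q) = max(0, 0.25) = 0.25
Checking all 25 assignments confirms none give a value below 0.25.

0.25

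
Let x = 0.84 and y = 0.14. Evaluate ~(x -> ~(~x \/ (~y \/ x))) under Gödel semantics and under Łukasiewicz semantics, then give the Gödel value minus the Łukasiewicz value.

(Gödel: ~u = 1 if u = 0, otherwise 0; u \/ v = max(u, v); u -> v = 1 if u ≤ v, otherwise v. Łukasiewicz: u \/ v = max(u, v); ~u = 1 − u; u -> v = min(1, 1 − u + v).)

Gödel evaluation:
  ~x: Gödel ¬ of 0.84 = 0 (operand ≠ 0)
  ~y: Gödel ¬ of 0.14 = 0 (operand ≠ 0)
  (~y \/ x) = max(0, 0.84) = 0.84
  (~x \/ (~y \/ x)) = max(0, 0.84) = 0.84
  ~(~x \/ (~y \/ x)): Gödel ¬ of 0.84 = 0 (operand ≠ 0)
  (x -> ~(~x \/ (~y \/ x))): 0.84 > 0, so result = 0
  ~(x -> ~(~x \/ (~y \/ x))): Gödel ¬ of 0 = 1 (operand is 0)
  Gödel value = 1
Łukasiewicz evaluation:
  ~x: Łukasiewicz ¬ gives 1 − 0.84 = 0.16
  ~y: Łukasiewicz ¬ gives 1 − 0.14 = 0.86
  (~y \/ x) = max(0.86, 0.84) = 0.86
  (~x \/ (~y \/ x)) = max(0.16, 0.86) = 0.86
  ~(~x \/ (~y \/ x)): Łukasiewicz ¬ gives 1 − 0.86 = 0.14
  (x -> ~(~x \/ (~y \/ x))): min(1, 1 − 0.84 + 0.14) = 0.3
  ~(x -> ~(~x \/ (~y \/ x))): Łukasiewicz ¬ gives 1 − 0.3 = 0.7
  Łukasiewicz value = 0.7
Difference: 1 − 0.7 = 0.30

0.30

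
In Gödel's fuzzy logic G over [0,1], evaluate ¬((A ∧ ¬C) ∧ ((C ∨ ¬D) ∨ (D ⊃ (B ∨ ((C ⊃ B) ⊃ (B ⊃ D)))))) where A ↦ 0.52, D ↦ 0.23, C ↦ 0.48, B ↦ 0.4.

¬C: Gödel ¬ of 0.48 = 0 (operand ≠ 0)
(A ∧ ¬C) = min(0.52, 0) = 0
¬D: Gödel ¬ of 0.23 = 0 (operand ≠ 0)
(C ∨ ¬D) = max(0.48, 0) = 0.48
(C ⊃ B): 0.48 > 0.4, so result = 0.4
(B ⊃ D): 0.4 > 0.23, so result = 0.23
((C ⊃ B) ⊃ (B ⊃ D)): 0.4 > 0.23, so result = 0.23
(B ∨ ((C ⊃ B) ⊃ (B ⊃ D))) = max(0.4, 0.23) = 0.4
(D ⊃ (B ∨ ((C ⊃ B) ⊃ (B ⊃ D)))): 0.23 ≤ 0.4, so result = 1
((C ∨ ¬D) ∨ (D ⊃ (B ∨ ((C ⊃ B) ⊃ (B ⊃ D))))) = max(0.48, 1) = 1
((A ∧ ¬C) ∧ ((C ∨ ¬D) ∨ (D ⊃ (B ∨ ((C ⊃ B) ⊃ (B ⊃ D)))))) = min(0, 1) = 0
¬((A ∧ ¬C) ∧ ((C ∨ ¬D) ∨ (D ⊃ (B ∨ ((C ⊃ B) ⊃ (B ⊃ D)))))): Gödel ¬ of 0 = 1 (operand is 0)

1.00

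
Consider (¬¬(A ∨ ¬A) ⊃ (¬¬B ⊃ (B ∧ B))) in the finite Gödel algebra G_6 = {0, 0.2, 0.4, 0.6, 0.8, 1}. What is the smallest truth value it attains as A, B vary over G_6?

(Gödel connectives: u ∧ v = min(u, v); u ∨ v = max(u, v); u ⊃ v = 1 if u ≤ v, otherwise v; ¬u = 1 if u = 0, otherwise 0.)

The minimum is attained at A = 0, B = 0.2:
  ¬A: Gödel ¬ of 0 = 1 (operand is 0)
  (A ∨ ¬A) = max(0, 1) = 1
  ¬(A ∨ ¬A): Gödel ¬ of 1 = 0 (operand ≠ 0)
  ¬¬(A ∨ ¬A): Gödel ¬ of 0 = 1 (operand is 0)
  ¬B: Gödel ¬ of 0.2 = 0 (operand ≠ 0)
  ¬¬B: Gödel ¬ of 0 = 1 (operand is 0)
  (B ∧ B) = min(0.2, 0.2) = 0.2
  (¬¬B ⊃ (B ∧ B)): 1 > 0.2, so result = 0.2
  (¬¬(A ∨ ¬A) ⊃ (¬¬B ⊃ (B ∧ B))): 1 > 0.2, so result = 0.2
Checking all 36 assignments confirms none give a value below 0.20.

0.20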